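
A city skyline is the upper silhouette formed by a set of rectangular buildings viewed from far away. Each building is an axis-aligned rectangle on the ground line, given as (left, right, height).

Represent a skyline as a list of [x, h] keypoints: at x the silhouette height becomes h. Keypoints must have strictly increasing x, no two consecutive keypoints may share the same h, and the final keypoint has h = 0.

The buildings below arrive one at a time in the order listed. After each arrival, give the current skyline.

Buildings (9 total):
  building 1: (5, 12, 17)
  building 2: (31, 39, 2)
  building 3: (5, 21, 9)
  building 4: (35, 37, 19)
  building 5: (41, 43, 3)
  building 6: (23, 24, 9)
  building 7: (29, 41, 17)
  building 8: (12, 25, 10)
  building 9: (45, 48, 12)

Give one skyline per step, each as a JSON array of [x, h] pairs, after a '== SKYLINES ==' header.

== SKYLINES ==
[[5,17],[12,0]]
[[5,17],[12,0],[31,2],[39,0]]
[[5,17],[12,9],[21,0],[31,2],[39,0]]
[[5,17],[12,9],[21,0],[31,2],[35,19],[37,2],[39,0]]
[[5,17],[12,9],[21,0],[31,2],[35,19],[37,2],[39,0],[41,3],[43,0]]
[[5,17],[12,9],[21,0],[23,9],[24,0],[31,2],[35,19],[37,2],[39,0],[41,3],[43,0]]
[[5,17],[12,9],[21,0],[23,9],[24,0],[29,17],[35,19],[37,17],[41,3],[43,0]]
[[5,17],[12,10],[25,0],[29,17],[35,19],[37,17],[41,3],[43,0]]
[[5,17],[12,10],[25,0],[29,17],[35,19],[37,17],[41,3],[43,0],[45,12],[48,0]]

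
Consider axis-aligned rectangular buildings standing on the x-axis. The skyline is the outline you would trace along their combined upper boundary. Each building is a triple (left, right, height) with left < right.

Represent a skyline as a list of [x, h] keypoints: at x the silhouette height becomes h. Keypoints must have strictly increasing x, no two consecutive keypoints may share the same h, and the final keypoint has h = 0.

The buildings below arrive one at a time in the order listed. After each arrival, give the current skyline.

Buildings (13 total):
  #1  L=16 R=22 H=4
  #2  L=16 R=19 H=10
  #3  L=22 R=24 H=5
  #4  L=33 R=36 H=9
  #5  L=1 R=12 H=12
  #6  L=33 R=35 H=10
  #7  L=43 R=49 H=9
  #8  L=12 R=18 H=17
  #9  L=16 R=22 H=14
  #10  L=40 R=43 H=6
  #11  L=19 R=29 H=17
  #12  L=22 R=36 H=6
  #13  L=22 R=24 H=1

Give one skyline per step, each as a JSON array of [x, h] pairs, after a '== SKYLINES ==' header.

== SKYLINES ==
[[16,4],[22,0]]
[[16,10],[19,4],[22,0]]
[[16,10],[19,4],[22,5],[24,0]]
[[16,10],[19,4],[22,5],[24,0],[33,9],[36,0]]
[[1,12],[12,0],[16,10],[19,4],[22,5],[24,0],[33,9],[36,0]]
[[1,12],[12,0],[16,10],[19,4],[22,5],[24,0],[33,10],[35,9],[36,0]]
[[1,12],[12,0],[16,10],[19,4],[22,5],[24,0],[33,10],[35,9],[36,0],[43,9],[49,0]]
[[1,12],[12,17],[18,10],[19,4],[22,5],[24,0],[33,10],[35,9],[36,0],[43,9],[49,0]]
[[1,12],[12,17],[18,14],[22,5],[24,0],[33,10],[35,9],[36,0],[43,9],[49,0]]
[[1,12],[12,17],[18,14],[22,5],[24,0],[33,10],[35,9],[36,0],[40,6],[43,9],[49,0]]
[[1,12],[12,17],[18,14],[19,17],[29,0],[33,10],[35,9],[36,0],[40,6],[43,9],[49,0]]
[[1,12],[12,17],[18,14],[19,17],[29,6],[33,10],[35,9],[36,0],[40,6],[43,9],[49,0]]
[[1,12],[12,17],[18,14],[19,17],[29,6],[33,10],[35,9],[36,0],[40,6],[43,9],[49,0]]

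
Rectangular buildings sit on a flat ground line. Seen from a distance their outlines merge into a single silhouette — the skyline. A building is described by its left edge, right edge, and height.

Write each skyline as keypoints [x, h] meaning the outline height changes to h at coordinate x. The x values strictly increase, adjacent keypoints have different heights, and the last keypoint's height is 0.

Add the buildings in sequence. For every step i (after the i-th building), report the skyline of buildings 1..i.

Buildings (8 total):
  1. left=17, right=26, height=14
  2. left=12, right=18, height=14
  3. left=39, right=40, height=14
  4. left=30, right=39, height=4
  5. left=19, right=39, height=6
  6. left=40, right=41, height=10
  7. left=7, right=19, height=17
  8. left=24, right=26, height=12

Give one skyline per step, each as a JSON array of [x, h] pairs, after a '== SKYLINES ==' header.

== SKYLINES ==
[[17,14],[26,0]]
[[12,14],[26,0]]
[[12,14],[26,0],[39,14],[40,0]]
[[12,14],[26,0],[30,4],[39,14],[40,0]]
[[12,14],[26,6],[39,14],[40,0]]
[[12,14],[26,6],[39,14],[40,10],[41,0]]
[[7,17],[19,14],[26,6],[39,14],[40,10],[41,0]]
[[7,17],[19,14],[26,6],[39,14],[40,10],[41,0]]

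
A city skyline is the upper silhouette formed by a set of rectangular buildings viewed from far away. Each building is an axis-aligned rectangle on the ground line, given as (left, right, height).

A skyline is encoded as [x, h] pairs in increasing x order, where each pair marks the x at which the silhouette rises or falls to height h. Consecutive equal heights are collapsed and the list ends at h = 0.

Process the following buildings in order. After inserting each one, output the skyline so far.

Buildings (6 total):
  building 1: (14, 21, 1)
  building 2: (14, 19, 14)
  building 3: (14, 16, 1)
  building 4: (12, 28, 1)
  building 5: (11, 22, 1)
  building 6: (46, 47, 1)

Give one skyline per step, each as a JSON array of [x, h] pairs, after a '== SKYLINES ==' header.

== SKYLINES ==
[[14,1],[21,0]]
[[14,14],[19,1],[21,0]]
[[14,14],[19,1],[21,0]]
[[12,1],[14,14],[19,1],[28,0]]
[[11,1],[14,14],[19,1],[28,0]]
[[11,1],[14,14],[19,1],[28,0],[46,1],[47,0]]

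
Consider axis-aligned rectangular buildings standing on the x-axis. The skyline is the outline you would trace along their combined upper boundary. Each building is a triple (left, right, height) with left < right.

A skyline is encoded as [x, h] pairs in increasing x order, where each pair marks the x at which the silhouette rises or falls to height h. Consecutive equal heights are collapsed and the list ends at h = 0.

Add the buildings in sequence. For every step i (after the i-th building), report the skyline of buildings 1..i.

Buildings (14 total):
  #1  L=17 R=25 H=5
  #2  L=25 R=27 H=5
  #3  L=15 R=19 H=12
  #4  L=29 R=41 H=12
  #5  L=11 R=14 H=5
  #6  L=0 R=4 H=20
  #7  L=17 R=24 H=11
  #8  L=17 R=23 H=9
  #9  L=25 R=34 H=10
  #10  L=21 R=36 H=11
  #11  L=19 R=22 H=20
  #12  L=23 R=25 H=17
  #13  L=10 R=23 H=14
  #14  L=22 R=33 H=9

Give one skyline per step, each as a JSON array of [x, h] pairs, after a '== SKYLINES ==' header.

== SKYLINES ==
[[17,5],[25,0]]
[[17,5],[27,0]]
[[15,12],[19,5],[27,0]]
[[15,12],[19,5],[27,0],[29,12],[41,0]]
[[11,5],[14,0],[15,12],[19,5],[27,0],[29,12],[41,0]]
[[0,20],[4,0],[11,5],[14,0],[15,12],[19,5],[27,0],[29,12],[41,0]]
[[0,20],[4,0],[11,5],[14,0],[15,12],[19,11],[24,5],[27,0],[29,12],[41,0]]
[[0,20],[4,0],[11,5],[14,0],[15,12],[19,11],[24,5],[27,0],[29,12],[41,0]]
[[0,20],[4,0],[11,5],[14,0],[15,12],[19,11],[24,5],[25,10],[29,12],[41,0]]
[[0,20],[4,0],[11,5],[14,0],[15,12],[19,11],[29,12],[41,0]]
[[0,20],[4,0],[11,5],[14,0],[15,12],[19,20],[22,11],[29,12],[41,0]]
[[0,20],[4,0],[11,5],[14,0],[15,12],[19,20],[22,11],[23,17],[25,11],[29,12],[41,0]]
[[0,20],[4,0],[10,14],[19,20],[22,14],[23,17],[25,11],[29,12],[41,0]]
[[0,20],[4,0],[10,14],[19,20],[22,14],[23,17],[25,11],[29,12],[41,0]]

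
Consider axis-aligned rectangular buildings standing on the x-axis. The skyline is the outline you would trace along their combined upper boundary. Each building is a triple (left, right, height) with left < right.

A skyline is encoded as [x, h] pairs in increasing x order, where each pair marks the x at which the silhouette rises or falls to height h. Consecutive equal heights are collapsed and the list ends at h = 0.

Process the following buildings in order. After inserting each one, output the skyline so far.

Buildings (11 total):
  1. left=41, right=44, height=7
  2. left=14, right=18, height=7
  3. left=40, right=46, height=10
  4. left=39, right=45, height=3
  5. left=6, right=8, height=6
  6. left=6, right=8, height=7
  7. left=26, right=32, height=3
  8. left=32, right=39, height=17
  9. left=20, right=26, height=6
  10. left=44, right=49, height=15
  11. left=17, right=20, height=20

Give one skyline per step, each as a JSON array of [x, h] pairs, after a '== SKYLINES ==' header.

== SKYLINES ==
[[41,7],[44,0]]
[[14,7],[18,0],[41,7],[44,0]]
[[14,7],[18,0],[40,10],[46,0]]
[[14,7],[18,0],[39,3],[40,10],[46,0]]
[[6,6],[8,0],[14,7],[18,0],[39,3],[40,10],[46,0]]
[[6,7],[8,0],[14,7],[18,0],[39,3],[40,10],[46,0]]
[[6,7],[8,0],[14,7],[18,0],[26,3],[32,0],[39,3],[40,10],[46,0]]
[[6,7],[8,0],[14,7],[18,0],[26,3],[32,17],[39,3],[40,10],[46,0]]
[[6,7],[8,0],[14,7],[18,0],[20,6],[26,3],[32,17],[39,3],[40,10],[46,0]]
[[6,7],[8,0],[14,7],[18,0],[20,6],[26,3],[32,17],[39,3],[40,10],[44,15],[49,0]]
[[6,7],[8,0],[14,7],[17,20],[20,6],[26,3],[32,17],[39,3],[40,10],[44,15],[49,0]]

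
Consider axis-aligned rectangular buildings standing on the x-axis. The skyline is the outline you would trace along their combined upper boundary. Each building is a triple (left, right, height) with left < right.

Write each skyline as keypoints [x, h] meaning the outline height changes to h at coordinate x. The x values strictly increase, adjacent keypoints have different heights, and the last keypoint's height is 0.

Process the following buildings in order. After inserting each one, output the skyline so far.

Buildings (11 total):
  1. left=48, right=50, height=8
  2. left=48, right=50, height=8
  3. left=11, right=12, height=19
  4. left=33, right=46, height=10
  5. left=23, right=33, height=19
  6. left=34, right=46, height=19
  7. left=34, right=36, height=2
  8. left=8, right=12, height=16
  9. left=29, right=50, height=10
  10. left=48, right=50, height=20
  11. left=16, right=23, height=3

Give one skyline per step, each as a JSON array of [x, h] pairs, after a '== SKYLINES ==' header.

== SKYLINES ==
[[48,8],[50,0]]
[[48,8],[50,0]]
[[11,19],[12,0],[48,8],[50,0]]
[[11,19],[12,0],[33,10],[46,0],[48,8],[50,0]]
[[11,19],[12,0],[23,19],[33,10],[46,0],[48,8],[50,0]]
[[11,19],[12,0],[23,19],[33,10],[34,19],[46,0],[48,8],[50,0]]
[[11,19],[12,0],[23,19],[33,10],[34,19],[46,0],[48,8],[50,0]]
[[8,16],[11,19],[12,0],[23,19],[33,10],[34,19],[46,0],[48,8],[50,0]]
[[8,16],[11,19],[12,0],[23,19],[33,10],[34,19],[46,10],[50,0]]
[[8,16],[11,19],[12,0],[23,19],[33,10],[34,19],[46,10],[48,20],[50,0]]
[[8,16],[11,19],[12,0],[16,3],[23,19],[33,10],[34,19],[46,10],[48,20],[50,0]]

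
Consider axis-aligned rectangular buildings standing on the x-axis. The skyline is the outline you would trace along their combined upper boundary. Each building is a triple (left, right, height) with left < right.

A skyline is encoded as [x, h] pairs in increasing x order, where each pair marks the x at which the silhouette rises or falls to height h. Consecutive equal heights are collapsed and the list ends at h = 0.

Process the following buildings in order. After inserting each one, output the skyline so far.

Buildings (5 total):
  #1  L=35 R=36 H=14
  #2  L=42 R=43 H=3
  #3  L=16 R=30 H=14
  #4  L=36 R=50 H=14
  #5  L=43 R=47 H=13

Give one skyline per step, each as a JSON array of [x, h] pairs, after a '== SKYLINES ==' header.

== SKYLINES ==
[[35,14],[36,0]]
[[35,14],[36,0],[42,3],[43,0]]
[[16,14],[30,0],[35,14],[36,0],[42,3],[43,0]]
[[16,14],[30,0],[35,14],[50,0]]
[[16,14],[30,0],[35,14],[50,0]]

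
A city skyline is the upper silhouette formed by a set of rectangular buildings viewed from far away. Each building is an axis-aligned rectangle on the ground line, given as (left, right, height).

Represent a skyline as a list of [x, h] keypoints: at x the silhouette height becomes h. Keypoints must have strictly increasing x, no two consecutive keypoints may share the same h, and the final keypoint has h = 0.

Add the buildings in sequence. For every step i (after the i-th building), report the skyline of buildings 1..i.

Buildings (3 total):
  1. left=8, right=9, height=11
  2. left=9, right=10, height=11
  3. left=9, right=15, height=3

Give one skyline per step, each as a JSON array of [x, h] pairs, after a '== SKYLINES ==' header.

== SKYLINES ==
[[8,11],[9,0]]
[[8,11],[10,0]]
[[8,11],[10,3],[15,0]]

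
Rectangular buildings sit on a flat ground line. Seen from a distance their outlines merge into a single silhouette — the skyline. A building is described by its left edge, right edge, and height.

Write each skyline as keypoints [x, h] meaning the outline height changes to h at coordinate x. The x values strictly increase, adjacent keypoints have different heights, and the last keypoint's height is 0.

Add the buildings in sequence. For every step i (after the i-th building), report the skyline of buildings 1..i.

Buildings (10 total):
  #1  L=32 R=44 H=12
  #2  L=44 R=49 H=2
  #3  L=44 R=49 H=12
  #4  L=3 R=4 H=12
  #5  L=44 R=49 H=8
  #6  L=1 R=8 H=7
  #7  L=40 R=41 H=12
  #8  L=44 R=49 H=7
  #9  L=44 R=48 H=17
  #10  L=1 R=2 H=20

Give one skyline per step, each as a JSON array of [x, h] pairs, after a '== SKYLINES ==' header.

== SKYLINES ==
[[32,12],[44,0]]
[[32,12],[44,2],[49,0]]
[[32,12],[49,0]]
[[3,12],[4,0],[32,12],[49,0]]
[[3,12],[4,0],[32,12],[49,0]]
[[1,7],[3,12],[4,7],[8,0],[32,12],[49,0]]
[[1,7],[3,12],[4,7],[8,0],[32,12],[49,0]]
[[1,7],[3,12],[4,7],[8,0],[32,12],[49,0]]
[[1,7],[3,12],[4,7],[8,0],[32,12],[44,17],[48,12],[49,0]]
[[1,20],[2,7],[3,12],[4,7],[8,0],[32,12],[44,17],[48,12],[49,0]]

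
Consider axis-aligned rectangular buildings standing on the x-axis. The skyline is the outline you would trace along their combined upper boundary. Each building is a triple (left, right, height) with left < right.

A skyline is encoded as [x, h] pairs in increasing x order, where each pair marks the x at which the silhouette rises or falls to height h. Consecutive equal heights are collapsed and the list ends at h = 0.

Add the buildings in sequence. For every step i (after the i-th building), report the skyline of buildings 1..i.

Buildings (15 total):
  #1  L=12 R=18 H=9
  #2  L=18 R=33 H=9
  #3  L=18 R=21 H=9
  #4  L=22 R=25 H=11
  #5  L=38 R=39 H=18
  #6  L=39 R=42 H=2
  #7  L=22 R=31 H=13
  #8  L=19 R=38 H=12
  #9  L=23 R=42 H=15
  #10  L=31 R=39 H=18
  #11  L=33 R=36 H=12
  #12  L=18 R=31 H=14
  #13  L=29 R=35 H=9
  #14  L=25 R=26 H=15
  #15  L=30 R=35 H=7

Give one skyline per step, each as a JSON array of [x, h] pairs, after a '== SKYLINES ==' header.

== SKYLINES ==
[[12,9],[18,0]]
[[12,9],[33,0]]
[[12,9],[33,0]]
[[12,9],[22,11],[25,9],[33,0]]
[[12,9],[22,11],[25,9],[33,0],[38,18],[39,0]]
[[12,9],[22,11],[25,9],[33,0],[38,18],[39,2],[42,0]]
[[12,9],[22,13],[31,9],[33,0],[38,18],[39,2],[42,0]]
[[12,9],[19,12],[22,13],[31,12],[38,18],[39,2],[42,0]]
[[12,9],[19,12],[22,13],[23,15],[38,18],[39,15],[42,0]]
[[12,9],[19,12],[22,13],[23,15],[31,18],[39,15],[42,0]]
[[12,9],[19,12],[22,13],[23,15],[31,18],[39,15],[42,0]]
[[12,9],[18,14],[23,15],[31,18],[39,15],[42,0]]
[[12,9],[18,14],[23,15],[31,18],[39,15],[42,0]]
[[12,9],[18,14],[23,15],[31,18],[39,15],[42,0]]
[[12,9],[18,14],[23,15],[31,18],[39,15],[42,0]]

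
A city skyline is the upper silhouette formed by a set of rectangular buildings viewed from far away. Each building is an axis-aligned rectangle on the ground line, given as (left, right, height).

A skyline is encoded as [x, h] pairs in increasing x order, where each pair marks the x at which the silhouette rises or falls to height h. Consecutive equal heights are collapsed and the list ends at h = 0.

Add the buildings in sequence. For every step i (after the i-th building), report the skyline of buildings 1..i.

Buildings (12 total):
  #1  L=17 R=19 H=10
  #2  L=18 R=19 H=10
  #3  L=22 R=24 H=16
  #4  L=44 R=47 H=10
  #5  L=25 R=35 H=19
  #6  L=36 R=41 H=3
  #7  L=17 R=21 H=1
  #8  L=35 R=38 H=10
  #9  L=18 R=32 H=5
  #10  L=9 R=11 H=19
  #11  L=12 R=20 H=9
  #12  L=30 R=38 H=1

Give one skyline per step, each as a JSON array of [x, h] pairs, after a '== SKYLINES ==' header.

== SKYLINES ==
[[17,10],[19,0]]
[[17,10],[19,0]]
[[17,10],[19,0],[22,16],[24,0]]
[[17,10],[19,0],[22,16],[24,0],[44,10],[47,0]]
[[17,10],[19,0],[22,16],[24,0],[25,19],[35,0],[44,10],[47,0]]
[[17,10],[19,0],[22,16],[24,0],[25,19],[35,0],[36,3],[41,0],[44,10],[47,0]]
[[17,10],[19,1],[21,0],[22,16],[24,0],[25,19],[35,0],[36,3],[41,0],[44,10],[47,0]]
[[17,10],[19,1],[21,0],[22,16],[24,0],[25,19],[35,10],[38,3],[41,0],[44,10],[47,0]]
[[17,10],[19,5],[22,16],[24,5],[25,19],[35,10],[38,3],[41,0],[44,10],[47,0]]
[[9,19],[11,0],[17,10],[19,5],[22,16],[24,5],[25,19],[35,10],[38,3],[41,0],[44,10],[47,0]]
[[9,19],[11,0],[12,9],[17,10],[19,9],[20,5],[22,16],[24,5],[25,19],[35,10],[38,3],[41,0],[44,10],[47,0]]
[[9,19],[11,0],[12,9],[17,10],[19,9],[20,5],[22,16],[24,5],[25,19],[35,10],[38,3],[41,0],[44,10],[47,0]]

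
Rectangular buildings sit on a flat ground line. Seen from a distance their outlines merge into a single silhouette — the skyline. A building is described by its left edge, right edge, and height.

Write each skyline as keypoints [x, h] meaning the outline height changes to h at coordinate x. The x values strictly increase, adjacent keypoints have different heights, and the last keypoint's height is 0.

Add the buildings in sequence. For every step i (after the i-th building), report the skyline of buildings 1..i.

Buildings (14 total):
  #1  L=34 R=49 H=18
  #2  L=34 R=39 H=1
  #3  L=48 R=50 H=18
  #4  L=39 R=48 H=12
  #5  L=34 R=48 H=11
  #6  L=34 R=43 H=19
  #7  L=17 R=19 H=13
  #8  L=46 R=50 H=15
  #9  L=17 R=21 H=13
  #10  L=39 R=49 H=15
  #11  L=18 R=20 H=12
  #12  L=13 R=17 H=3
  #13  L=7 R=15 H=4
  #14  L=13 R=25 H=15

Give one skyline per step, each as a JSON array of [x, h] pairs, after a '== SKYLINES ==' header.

== SKYLINES ==
[[34,18],[49,0]]
[[34,18],[49,0]]
[[34,18],[50,0]]
[[34,18],[50,0]]
[[34,18],[50,0]]
[[34,19],[43,18],[50,0]]
[[17,13],[19,0],[34,19],[43,18],[50,0]]
[[17,13],[19,0],[34,19],[43,18],[50,0]]
[[17,13],[21,0],[34,19],[43,18],[50,0]]
[[17,13],[21,0],[34,19],[43,18],[50,0]]
[[17,13],[21,0],[34,19],[43,18],[50,0]]
[[13,3],[17,13],[21,0],[34,19],[43,18],[50,0]]
[[7,4],[15,3],[17,13],[21,0],[34,19],[43,18],[50,0]]
[[7,4],[13,15],[25,0],[34,19],[43,18],[50,0]]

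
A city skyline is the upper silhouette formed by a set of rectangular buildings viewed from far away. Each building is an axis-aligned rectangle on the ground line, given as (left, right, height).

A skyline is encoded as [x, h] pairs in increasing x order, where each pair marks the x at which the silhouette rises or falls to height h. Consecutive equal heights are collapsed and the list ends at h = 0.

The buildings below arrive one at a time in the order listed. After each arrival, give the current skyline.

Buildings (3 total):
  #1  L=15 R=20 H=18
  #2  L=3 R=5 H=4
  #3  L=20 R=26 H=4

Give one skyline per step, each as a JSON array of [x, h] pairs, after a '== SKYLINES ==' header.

== SKYLINES ==
[[15,18],[20,0]]
[[3,4],[5,0],[15,18],[20,0]]
[[3,4],[5,0],[15,18],[20,4],[26,0]]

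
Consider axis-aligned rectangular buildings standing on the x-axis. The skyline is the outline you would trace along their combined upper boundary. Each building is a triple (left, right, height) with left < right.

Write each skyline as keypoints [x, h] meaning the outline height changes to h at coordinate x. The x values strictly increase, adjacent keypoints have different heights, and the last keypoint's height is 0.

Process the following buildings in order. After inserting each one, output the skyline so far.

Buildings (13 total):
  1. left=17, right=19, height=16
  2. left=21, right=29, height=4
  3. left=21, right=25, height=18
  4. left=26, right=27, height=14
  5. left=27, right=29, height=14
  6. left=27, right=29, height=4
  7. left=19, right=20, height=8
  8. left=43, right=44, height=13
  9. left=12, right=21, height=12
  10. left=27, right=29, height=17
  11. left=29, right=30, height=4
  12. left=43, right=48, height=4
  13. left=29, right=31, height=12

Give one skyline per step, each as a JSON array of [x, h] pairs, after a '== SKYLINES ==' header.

== SKYLINES ==
[[17,16],[19,0]]
[[17,16],[19,0],[21,4],[29,0]]
[[17,16],[19,0],[21,18],[25,4],[29,0]]
[[17,16],[19,0],[21,18],[25,4],[26,14],[27,4],[29,0]]
[[17,16],[19,0],[21,18],[25,4],[26,14],[29,0]]
[[17,16],[19,0],[21,18],[25,4],[26,14],[29,0]]
[[17,16],[19,8],[20,0],[21,18],[25,4],[26,14],[29,0]]
[[17,16],[19,8],[20,0],[21,18],[25,4],[26,14],[29,0],[43,13],[44,0]]
[[12,12],[17,16],[19,12],[21,18],[25,4],[26,14],[29,0],[43,13],[44,0]]
[[12,12],[17,16],[19,12],[21,18],[25,4],[26,14],[27,17],[29,0],[43,13],[44,0]]
[[12,12],[17,16],[19,12],[21,18],[25,4],[26,14],[27,17],[29,4],[30,0],[43,13],[44,0]]
[[12,12],[17,16],[19,12],[21,18],[25,4],[26,14],[27,17],[29,4],[30,0],[43,13],[44,4],[48,0]]
[[12,12],[17,16],[19,12],[21,18],[25,4],[26,14],[27,17],[29,12],[31,0],[43,13],[44,4],[48,0]]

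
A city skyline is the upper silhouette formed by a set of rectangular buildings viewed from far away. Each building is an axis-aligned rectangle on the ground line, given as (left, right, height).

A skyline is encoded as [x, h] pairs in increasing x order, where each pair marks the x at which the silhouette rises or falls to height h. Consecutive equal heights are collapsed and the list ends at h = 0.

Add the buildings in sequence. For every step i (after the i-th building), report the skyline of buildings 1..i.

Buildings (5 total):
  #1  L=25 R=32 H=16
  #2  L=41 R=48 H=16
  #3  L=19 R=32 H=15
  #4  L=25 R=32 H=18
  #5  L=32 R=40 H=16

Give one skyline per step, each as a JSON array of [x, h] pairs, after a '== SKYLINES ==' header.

== SKYLINES ==
[[25,16],[32,0]]
[[25,16],[32,0],[41,16],[48,0]]
[[19,15],[25,16],[32,0],[41,16],[48,0]]
[[19,15],[25,18],[32,0],[41,16],[48,0]]
[[19,15],[25,18],[32,16],[40,0],[41,16],[48,0]]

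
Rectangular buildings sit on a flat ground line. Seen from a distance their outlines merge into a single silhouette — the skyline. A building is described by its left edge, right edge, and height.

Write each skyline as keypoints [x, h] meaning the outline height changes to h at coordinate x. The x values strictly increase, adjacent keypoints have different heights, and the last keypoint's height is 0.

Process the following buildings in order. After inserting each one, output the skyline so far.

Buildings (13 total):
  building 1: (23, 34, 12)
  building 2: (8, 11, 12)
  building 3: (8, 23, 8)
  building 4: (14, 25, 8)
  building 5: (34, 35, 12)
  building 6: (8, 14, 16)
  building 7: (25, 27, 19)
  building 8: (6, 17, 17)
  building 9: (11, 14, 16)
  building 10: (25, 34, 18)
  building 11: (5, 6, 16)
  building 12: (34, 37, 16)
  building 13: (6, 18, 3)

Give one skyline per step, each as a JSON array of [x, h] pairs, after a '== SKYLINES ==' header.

== SKYLINES ==
[[23,12],[34,0]]
[[8,12],[11,0],[23,12],[34,0]]
[[8,12],[11,8],[23,12],[34,0]]
[[8,12],[11,8],[23,12],[34,0]]
[[8,12],[11,8],[23,12],[35,0]]
[[8,16],[14,8],[23,12],[35,0]]
[[8,16],[14,8],[23,12],[25,19],[27,12],[35,0]]
[[6,17],[17,8],[23,12],[25,19],[27,12],[35,0]]
[[6,17],[17,8],[23,12],[25,19],[27,12],[35,0]]
[[6,17],[17,8],[23,12],[25,19],[27,18],[34,12],[35,0]]
[[5,16],[6,17],[17,8],[23,12],[25,19],[27,18],[34,12],[35,0]]
[[5,16],[6,17],[17,8],[23,12],[25,19],[27,18],[34,16],[37,0]]
[[5,16],[6,17],[17,8],[23,12],[25,19],[27,18],[34,16],[37,0]]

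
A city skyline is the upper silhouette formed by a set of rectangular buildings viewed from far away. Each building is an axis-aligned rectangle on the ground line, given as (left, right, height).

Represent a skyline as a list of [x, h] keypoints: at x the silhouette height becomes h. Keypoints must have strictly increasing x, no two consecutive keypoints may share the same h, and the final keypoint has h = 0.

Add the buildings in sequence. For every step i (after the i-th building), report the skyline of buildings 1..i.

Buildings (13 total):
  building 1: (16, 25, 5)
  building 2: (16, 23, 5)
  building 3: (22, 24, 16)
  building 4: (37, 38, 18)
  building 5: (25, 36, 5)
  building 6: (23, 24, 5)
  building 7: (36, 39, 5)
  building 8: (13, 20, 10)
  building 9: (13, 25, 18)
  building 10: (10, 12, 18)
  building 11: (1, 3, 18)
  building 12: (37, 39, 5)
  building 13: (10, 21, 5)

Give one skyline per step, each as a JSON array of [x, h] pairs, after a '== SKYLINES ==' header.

== SKYLINES ==
[[16,5],[25,0]]
[[16,5],[25,0]]
[[16,5],[22,16],[24,5],[25,0]]
[[16,5],[22,16],[24,5],[25,0],[37,18],[38,0]]
[[16,5],[22,16],[24,5],[36,0],[37,18],[38,0]]
[[16,5],[22,16],[24,5],[36,0],[37,18],[38,0]]
[[16,5],[22,16],[24,5],[37,18],[38,5],[39,0]]
[[13,10],[20,5],[22,16],[24,5],[37,18],[38,5],[39,0]]
[[13,18],[25,5],[37,18],[38,5],[39,0]]
[[10,18],[12,0],[13,18],[25,5],[37,18],[38,5],[39,0]]
[[1,18],[3,0],[10,18],[12,0],[13,18],[25,5],[37,18],[38,5],[39,0]]
[[1,18],[3,0],[10,18],[12,0],[13,18],[25,5],[37,18],[38,5],[39,0]]
[[1,18],[3,0],[10,18],[12,5],[13,18],[25,5],[37,18],[38,5],[39,0]]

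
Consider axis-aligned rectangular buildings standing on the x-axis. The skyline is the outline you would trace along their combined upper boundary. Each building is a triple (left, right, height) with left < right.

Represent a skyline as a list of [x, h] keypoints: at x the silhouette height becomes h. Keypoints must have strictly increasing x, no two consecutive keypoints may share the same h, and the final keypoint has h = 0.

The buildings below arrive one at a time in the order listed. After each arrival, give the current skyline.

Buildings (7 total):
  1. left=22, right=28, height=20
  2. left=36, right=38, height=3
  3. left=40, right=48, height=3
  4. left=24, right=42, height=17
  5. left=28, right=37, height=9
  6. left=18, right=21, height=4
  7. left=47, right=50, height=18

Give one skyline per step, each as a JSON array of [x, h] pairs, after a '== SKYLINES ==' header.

== SKYLINES ==
[[22,20],[28,0]]
[[22,20],[28,0],[36,3],[38,0]]
[[22,20],[28,0],[36,3],[38,0],[40,3],[48,0]]
[[22,20],[28,17],[42,3],[48,0]]
[[22,20],[28,17],[42,3],[48,0]]
[[18,4],[21,0],[22,20],[28,17],[42,3],[48,0]]
[[18,4],[21,0],[22,20],[28,17],[42,3],[47,18],[50,0]]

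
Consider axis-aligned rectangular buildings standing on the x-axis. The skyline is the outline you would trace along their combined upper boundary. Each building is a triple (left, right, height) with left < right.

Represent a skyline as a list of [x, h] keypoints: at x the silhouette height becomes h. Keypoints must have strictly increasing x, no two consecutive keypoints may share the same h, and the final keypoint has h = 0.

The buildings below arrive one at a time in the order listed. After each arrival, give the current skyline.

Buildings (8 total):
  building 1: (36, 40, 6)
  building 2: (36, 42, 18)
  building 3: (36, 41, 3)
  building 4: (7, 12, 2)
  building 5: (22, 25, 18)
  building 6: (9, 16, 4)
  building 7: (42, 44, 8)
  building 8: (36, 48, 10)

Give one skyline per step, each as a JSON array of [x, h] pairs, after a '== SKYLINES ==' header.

== SKYLINES ==
[[36,6],[40,0]]
[[36,18],[42,0]]
[[36,18],[42,0]]
[[7,2],[12,0],[36,18],[42,0]]
[[7,2],[12,0],[22,18],[25,0],[36,18],[42,0]]
[[7,2],[9,4],[16,0],[22,18],[25,0],[36,18],[42,0]]
[[7,2],[9,4],[16,0],[22,18],[25,0],[36,18],[42,8],[44,0]]
[[7,2],[9,4],[16,0],[22,18],[25,0],[36,18],[42,10],[48,0]]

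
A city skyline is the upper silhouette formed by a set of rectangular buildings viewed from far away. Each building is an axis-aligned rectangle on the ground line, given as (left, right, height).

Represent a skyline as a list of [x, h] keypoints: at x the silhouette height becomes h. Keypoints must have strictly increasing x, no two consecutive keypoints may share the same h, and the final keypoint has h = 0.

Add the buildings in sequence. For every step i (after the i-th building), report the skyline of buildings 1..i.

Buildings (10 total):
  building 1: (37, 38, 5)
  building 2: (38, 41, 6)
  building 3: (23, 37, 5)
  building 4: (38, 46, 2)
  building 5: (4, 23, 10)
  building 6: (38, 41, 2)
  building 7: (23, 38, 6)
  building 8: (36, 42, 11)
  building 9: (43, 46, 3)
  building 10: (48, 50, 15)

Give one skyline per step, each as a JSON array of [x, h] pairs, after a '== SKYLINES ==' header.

== SKYLINES ==
[[37,5],[38,0]]
[[37,5],[38,6],[41,0]]
[[23,5],[38,6],[41,0]]
[[23,5],[38,6],[41,2],[46,0]]
[[4,10],[23,5],[38,6],[41,2],[46,0]]
[[4,10],[23,5],[38,6],[41,2],[46,0]]
[[4,10],[23,6],[41,2],[46,0]]
[[4,10],[23,6],[36,11],[42,2],[46,0]]
[[4,10],[23,6],[36,11],[42,2],[43,3],[46,0]]
[[4,10],[23,6],[36,11],[42,2],[43,3],[46,0],[48,15],[50,0]]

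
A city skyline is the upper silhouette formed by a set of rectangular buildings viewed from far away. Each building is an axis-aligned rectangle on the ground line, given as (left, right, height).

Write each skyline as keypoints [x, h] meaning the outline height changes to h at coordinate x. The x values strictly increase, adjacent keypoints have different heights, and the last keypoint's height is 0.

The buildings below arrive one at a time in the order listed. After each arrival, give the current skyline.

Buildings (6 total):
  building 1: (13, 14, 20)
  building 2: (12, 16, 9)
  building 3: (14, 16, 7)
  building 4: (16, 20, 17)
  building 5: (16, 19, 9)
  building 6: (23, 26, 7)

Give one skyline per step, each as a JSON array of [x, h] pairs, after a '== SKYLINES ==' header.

== SKYLINES ==
[[13,20],[14,0]]
[[12,9],[13,20],[14,9],[16,0]]
[[12,9],[13,20],[14,9],[16,0]]
[[12,9],[13,20],[14,9],[16,17],[20,0]]
[[12,9],[13,20],[14,9],[16,17],[20,0]]
[[12,9],[13,20],[14,9],[16,17],[20,0],[23,7],[26,0]]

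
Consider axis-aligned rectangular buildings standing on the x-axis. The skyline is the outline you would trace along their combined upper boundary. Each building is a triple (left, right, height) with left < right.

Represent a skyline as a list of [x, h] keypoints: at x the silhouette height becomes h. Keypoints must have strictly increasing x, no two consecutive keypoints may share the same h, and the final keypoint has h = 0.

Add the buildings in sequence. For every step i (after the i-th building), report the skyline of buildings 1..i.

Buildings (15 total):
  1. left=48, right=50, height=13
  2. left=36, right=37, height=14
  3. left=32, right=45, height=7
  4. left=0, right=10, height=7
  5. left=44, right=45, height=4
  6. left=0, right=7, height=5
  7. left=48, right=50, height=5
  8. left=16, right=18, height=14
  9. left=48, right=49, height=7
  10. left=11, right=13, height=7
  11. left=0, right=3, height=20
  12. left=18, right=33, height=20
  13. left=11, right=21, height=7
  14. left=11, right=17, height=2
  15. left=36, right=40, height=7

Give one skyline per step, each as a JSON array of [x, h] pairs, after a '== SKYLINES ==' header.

== SKYLINES ==
[[48,13],[50,0]]
[[36,14],[37,0],[48,13],[50,0]]
[[32,7],[36,14],[37,7],[45,0],[48,13],[50,0]]
[[0,7],[10,0],[32,7],[36,14],[37,7],[45,0],[48,13],[50,0]]
[[0,7],[10,0],[32,7],[36,14],[37,7],[45,0],[48,13],[50,0]]
[[0,7],[10,0],[32,7],[36,14],[37,7],[45,0],[48,13],[50,0]]
[[0,7],[10,0],[32,7],[36,14],[37,7],[45,0],[48,13],[50,0]]
[[0,7],[10,0],[16,14],[18,0],[32,7],[36,14],[37,7],[45,0],[48,13],[50,0]]
[[0,7],[10,0],[16,14],[18,0],[32,7],[36,14],[37,7],[45,0],[48,13],[50,0]]
[[0,7],[10,0],[11,7],[13,0],[16,14],[18,0],[32,7],[36,14],[37,7],[45,0],[48,13],[50,0]]
[[0,20],[3,7],[10,0],[11,7],[13,0],[16,14],[18,0],[32,7],[36,14],[37,7],[45,0],[48,13],[50,0]]
[[0,20],[3,7],[10,0],[11,7],[13,0],[16,14],[18,20],[33,7],[36,14],[37,7],[45,0],[48,13],[50,0]]
[[0,20],[3,7],[10,0],[11,7],[16,14],[18,20],[33,7],[36,14],[37,7],[45,0],[48,13],[50,0]]
[[0,20],[3,7],[10,0],[11,7],[16,14],[18,20],[33,7],[36,14],[37,7],[45,0],[48,13],[50,0]]
[[0,20],[3,7],[10,0],[11,7],[16,14],[18,20],[33,7],[36,14],[37,7],[45,0],[48,13],[50,0]]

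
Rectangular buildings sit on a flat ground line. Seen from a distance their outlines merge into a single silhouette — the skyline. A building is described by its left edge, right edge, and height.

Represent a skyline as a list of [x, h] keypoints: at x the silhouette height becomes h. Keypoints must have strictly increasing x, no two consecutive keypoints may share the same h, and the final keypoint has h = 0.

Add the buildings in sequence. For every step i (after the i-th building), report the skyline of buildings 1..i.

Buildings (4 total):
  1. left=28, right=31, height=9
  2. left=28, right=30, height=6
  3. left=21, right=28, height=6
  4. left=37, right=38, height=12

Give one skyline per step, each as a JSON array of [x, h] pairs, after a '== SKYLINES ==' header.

== SKYLINES ==
[[28,9],[31,0]]
[[28,9],[31,0]]
[[21,6],[28,9],[31,0]]
[[21,6],[28,9],[31,0],[37,12],[38,0]]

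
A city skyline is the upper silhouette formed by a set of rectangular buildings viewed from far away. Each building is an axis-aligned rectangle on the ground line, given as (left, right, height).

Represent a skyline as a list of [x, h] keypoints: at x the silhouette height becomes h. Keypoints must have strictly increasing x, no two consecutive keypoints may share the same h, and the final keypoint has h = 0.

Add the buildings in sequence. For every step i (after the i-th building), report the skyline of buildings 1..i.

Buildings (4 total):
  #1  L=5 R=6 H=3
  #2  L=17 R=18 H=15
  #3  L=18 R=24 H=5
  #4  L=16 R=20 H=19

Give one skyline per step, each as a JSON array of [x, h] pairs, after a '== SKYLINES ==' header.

== SKYLINES ==
[[5,3],[6,0]]
[[5,3],[6,0],[17,15],[18,0]]
[[5,3],[6,0],[17,15],[18,5],[24,0]]
[[5,3],[6,0],[16,19],[20,5],[24,0]]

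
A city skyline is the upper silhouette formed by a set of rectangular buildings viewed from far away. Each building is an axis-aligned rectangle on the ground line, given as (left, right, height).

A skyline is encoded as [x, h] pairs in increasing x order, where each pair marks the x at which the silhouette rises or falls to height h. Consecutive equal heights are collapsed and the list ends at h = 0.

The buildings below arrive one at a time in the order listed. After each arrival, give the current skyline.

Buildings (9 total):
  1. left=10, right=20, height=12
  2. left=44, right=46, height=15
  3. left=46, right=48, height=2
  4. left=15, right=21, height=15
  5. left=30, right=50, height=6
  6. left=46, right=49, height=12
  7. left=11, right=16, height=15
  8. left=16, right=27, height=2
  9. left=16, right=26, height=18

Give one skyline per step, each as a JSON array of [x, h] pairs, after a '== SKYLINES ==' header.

== SKYLINES ==
[[10,12],[20,0]]
[[10,12],[20,0],[44,15],[46,0]]
[[10,12],[20,0],[44,15],[46,2],[48,0]]
[[10,12],[15,15],[21,0],[44,15],[46,2],[48,0]]
[[10,12],[15,15],[21,0],[30,6],[44,15],[46,6],[50,0]]
[[10,12],[15,15],[21,0],[30,6],[44,15],[46,12],[49,6],[50,0]]
[[10,12],[11,15],[21,0],[30,6],[44,15],[46,12],[49,6],[50,0]]
[[10,12],[11,15],[21,2],[27,0],[30,6],[44,15],[46,12],[49,6],[50,0]]
[[10,12],[11,15],[16,18],[26,2],[27,0],[30,6],[44,15],[46,12],[49,6],[50,0]]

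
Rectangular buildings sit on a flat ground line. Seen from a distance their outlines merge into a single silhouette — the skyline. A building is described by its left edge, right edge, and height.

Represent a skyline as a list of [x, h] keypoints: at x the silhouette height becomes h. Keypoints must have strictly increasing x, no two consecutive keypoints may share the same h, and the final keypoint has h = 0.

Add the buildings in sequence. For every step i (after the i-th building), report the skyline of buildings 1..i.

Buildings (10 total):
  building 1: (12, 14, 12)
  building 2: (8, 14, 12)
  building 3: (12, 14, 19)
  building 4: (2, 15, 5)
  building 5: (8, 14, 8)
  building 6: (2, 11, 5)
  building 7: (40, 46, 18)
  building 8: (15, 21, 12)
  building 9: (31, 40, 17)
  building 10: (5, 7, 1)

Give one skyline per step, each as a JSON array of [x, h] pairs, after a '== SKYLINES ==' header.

== SKYLINES ==
[[12,12],[14,0]]
[[8,12],[14,0]]
[[8,12],[12,19],[14,0]]
[[2,5],[8,12],[12,19],[14,5],[15,0]]
[[2,5],[8,12],[12,19],[14,5],[15,0]]
[[2,5],[8,12],[12,19],[14,5],[15,0]]
[[2,5],[8,12],[12,19],[14,5],[15,0],[40,18],[46,0]]
[[2,5],[8,12],[12,19],[14,5],[15,12],[21,0],[40,18],[46,0]]
[[2,5],[8,12],[12,19],[14,5],[15,12],[21,0],[31,17],[40,18],[46,0]]
[[2,5],[8,12],[12,19],[14,5],[15,12],[21,0],[31,17],[40,18],[46,0]]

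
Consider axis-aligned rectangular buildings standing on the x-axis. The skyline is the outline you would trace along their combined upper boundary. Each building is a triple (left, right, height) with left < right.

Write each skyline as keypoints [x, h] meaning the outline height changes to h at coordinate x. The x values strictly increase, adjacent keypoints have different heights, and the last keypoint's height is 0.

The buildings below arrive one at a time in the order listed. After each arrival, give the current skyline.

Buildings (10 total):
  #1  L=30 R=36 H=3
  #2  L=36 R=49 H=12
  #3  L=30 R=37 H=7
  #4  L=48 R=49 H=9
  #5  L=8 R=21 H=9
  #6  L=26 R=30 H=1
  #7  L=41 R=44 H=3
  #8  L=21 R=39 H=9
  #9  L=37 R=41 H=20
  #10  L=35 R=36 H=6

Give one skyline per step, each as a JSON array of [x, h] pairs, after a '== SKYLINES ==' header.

== SKYLINES ==
[[30,3],[36,0]]
[[30,3],[36,12],[49,0]]
[[30,7],[36,12],[49,0]]
[[30,7],[36,12],[49,0]]
[[8,9],[21,0],[30,7],[36,12],[49,0]]
[[8,9],[21,0],[26,1],[30,7],[36,12],[49,0]]
[[8,9],[21,0],[26,1],[30,7],[36,12],[49,0]]
[[8,9],[36,12],[49,0]]
[[8,9],[36,12],[37,20],[41,12],[49,0]]
[[8,9],[36,12],[37,20],[41,12],[49,0]]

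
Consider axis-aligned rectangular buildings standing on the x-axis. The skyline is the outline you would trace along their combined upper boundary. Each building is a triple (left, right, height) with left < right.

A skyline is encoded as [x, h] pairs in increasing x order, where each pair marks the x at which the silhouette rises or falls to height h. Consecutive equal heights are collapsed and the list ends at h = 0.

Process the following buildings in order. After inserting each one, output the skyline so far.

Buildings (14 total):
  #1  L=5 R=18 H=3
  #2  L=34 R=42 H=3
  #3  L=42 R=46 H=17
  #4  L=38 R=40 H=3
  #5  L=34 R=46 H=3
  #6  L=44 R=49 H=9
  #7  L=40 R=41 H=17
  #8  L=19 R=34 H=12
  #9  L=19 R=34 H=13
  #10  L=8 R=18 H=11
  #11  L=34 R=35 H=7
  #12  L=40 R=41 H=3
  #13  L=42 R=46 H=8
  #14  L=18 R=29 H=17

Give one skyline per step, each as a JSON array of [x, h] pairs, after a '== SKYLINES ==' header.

== SKYLINES ==
[[5,3],[18,0]]
[[5,3],[18,0],[34,3],[42,0]]
[[5,3],[18,0],[34,3],[42,17],[46,0]]
[[5,3],[18,0],[34,3],[42,17],[46,0]]
[[5,3],[18,0],[34,3],[42,17],[46,0]]
[[5,3],[18,0],[34,3],[42,17],[46,9],[49,0]]
[[5,3],[18,0],[34,3],[40,17],[41,3],[42,17],[46,9],[49,0]]
[[5,3],[18,0],[19,12],[34,3],[40,17],[41,3],[42,17],[46,9],[49,0]]
[[5,3],[18,0],[19,13],[34,3],[40,17],[41,3],[42,17],[46,9],[49,0]]
[[5,3],[8,11],[18,0],[19,13],[34,3],[40,17],[41,3],[42,17],[46,9],[49,0]]
[[5,3],[8,11],[18,0],[19,13],[34,7],[35,3],[40,17],[41,3],[42,17],[46,9],[49,0]]
[[5,3],[8,11],[18,0],[19,13],[34,7],[35,3],[40,17],[41,3],[42,17],[46,9],[49,0]]
[[5,3],[8,11],[18,0],[19,13],[34,7],[35,3],[40,17],[41,3],[42,17],[46,9],[49,0]]
[[5,3],[8,11],[18,17],[29,13],[34,7],[35,3],[40,17],[41,3],[42,17],[46,9],[49,0]]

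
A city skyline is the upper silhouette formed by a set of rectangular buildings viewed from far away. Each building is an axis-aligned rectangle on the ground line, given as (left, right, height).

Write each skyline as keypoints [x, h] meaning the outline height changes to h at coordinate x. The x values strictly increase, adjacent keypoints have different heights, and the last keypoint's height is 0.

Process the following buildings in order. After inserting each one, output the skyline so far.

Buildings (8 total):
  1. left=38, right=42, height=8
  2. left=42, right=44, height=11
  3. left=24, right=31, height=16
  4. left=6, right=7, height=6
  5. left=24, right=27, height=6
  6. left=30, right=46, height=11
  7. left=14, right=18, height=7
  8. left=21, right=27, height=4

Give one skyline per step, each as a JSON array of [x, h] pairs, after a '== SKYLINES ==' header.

== SKYLINES ==
[[38,8],[42,0]]
[[38,8],[42,11],[44,0]]
[[24,16],[31,0],[38,8],[42,11],[44,0]]
[[6,6],[7,0],[24,16],[31,0],[38,8],[42,11],[44,0]]
[[6,6],[7,0],[24,16],[31,0],[38,8],[42,11],[44,0]]
[[6,6],[7,0],[24,16],[31,11],[46,0]]
[[6,6],[7,0],[14,7],[18,0],[24,16],[31,11],[46,0]]
[[6,6],[7,0],[14,7],[18,0],[21,4],[24,16],[31,11],[46,0]]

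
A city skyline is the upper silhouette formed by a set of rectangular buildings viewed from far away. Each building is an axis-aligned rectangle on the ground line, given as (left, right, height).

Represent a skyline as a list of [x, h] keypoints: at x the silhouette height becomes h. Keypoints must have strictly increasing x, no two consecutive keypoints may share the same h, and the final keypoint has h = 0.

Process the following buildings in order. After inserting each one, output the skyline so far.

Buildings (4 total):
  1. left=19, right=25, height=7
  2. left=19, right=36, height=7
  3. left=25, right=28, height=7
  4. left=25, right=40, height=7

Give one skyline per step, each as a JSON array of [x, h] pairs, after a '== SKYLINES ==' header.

== SKYLINES ==
[[19,7],[25,0]]
[[19,7],[36,0]]
[[19,7],[36,0]]
[[19,7],[40,0]]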